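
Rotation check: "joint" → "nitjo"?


Word: "joint", Candidate: "nitjo"
Method: check if candidate is substring of word+word
"jointjoint" contains "nitjo"? No
Is rotation = No


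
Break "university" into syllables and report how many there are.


Word: "university"
Syllable breakdown: u-ni-ver-si-ty
Counting: 5 parts
= 5 syllables


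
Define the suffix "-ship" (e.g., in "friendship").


Suffix: -ship
Example: friendship (friend + -ship)
Meaning = state / position


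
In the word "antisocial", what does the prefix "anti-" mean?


Prefix: anti-
Example: antisocial (anti- + social)
Meaning = against


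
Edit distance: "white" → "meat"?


Word 1: "white" (length 5)
Word 2: "meat" (length 4)
One optimal edit sequence (insert/delete/substitute each cost 1):
  1. substitute 'w' -> 'm'  (+1)
  2. substitute 'h' -> 'e'  (+1)
  3. substitute 'i' -> 'a'  (+1)
  4. keep 't'
  5. delete 'e'  (+1)
Total edit operations: 4
Edit distance = 4


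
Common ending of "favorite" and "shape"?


Word 1: "favorite"
Word 2: "shape"
Comparing from end:
  Pos -1: 'e' == 'e'
  Pos -2: 't' != 'p' (stop)
LCS = "e" (length 1)


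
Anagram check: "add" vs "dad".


Word 1: "add" → sorted: add
Word 2: "dad" → sorted: add
Same letters? add == add
Anagram = Yes


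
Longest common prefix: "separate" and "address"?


Word 1: "separate"
Word 2: "address"
Comparing from start:
  Pos 0: 's' != 'a' (stop)
LCP = "" (length 0)


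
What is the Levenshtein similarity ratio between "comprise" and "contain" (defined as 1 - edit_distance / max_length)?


Word 1: "comprise" (length 8)
Word 2: "contain" (length 7)
One optimal edit sequence:
  1. keep 'c'
  2. keep 'o'
  3. substitute 'm' -> 'n'  (+1)
  4. substitute 'p' -> 't'  (+1)
  5. substitute 'r' -> 'a'  (+1)
  6. keep 'i'
  7. delete 's'  (+1)
  8. substitute 'e' -> 'n'  (+1)
Edit distance = 5
Max length = max(8, 7) = 8
Similarity = 1 - 5/8
= 0.3750


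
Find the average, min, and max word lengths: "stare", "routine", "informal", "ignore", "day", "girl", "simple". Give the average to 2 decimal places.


Lengths: "stare"=5, "routine"=7, "informal"=8, "ignore"=6, "day"=3, "girl"=4, "simple"=6
Sum = 39, Count = 7
Average = 39/7 = 5.57
= avg=5.57, min=3, max=8


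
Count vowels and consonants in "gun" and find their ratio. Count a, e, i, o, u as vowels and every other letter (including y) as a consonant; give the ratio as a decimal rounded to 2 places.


Word: "gun"
Vowels (a,e,i,o,u): 1
Consonants: 2
Ratio = 1/2
= 0.50


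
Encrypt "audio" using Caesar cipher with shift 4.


Word: "audio"
Shift: 4
Each letter → (letter + shift) mod 26:
  'a' (0) + 4 = 4 → 'e'
  'u' (20) + 4 = 24 → 'y'
  'd' (3) + 4 = 7 → 'h'
  'i' (8) + 4 = 12 → 'm'
  'o' (14) + 4 = 18 → 's'
Result = "eyhms"


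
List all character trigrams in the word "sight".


Word: "sight" (length 5)
Number of trigrams = 5 - 3 + 1 = 3
  Position 0: "sig"
  Position 1: "igh"
  Position 2: "ght"
Trigrams = "sig", "igh", "ght"


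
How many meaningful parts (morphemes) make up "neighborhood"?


Word: "neighborhood"
Morphemes: neighbor + -hood
Each morpheme carries meaning
= 2 morphemes


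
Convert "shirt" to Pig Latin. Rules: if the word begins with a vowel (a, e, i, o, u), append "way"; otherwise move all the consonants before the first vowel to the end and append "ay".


Word: "shirt"
Starts with consonant(s) → move to end, add 'ay'
Consonant cluster: "sh"
Pig Latin = "irtshay"


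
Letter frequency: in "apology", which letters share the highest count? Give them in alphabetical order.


Word: "apology"
Letter counts:
  'a': 1
  'g': 1
  'l': 1
  'o': 2
  'p': 1
  'y': 1
Maximum count = 2
Most frequent = 'o' (2 times each)


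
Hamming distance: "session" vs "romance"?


Comparing character by character (same length = 7):
  Pos 0: 's' vs 'r' !=
  Pos 1: 'e' vs 'o' !=
  Pos 2: 's' vs 'm' !=
  Pos 3: 's' vs 'a' !=
  Pos 4: 'i' vs 'n' !=
  Pos 5: 'o' vs 'c' !=
  Pos 6: 'n' vs 'e' !=
Hamming distance = 7


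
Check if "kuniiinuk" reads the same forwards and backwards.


Word: "kuniiinuk"
Reversed: "kuniiinuk"
Forward == Backward? kuniiinuk == kuniiinuk
Palindrome = Yes


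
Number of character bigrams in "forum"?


Word: "forum" (length 5)
Number of 2-grams = length - 2 + 1 = 5 - 2 + 1
= 4


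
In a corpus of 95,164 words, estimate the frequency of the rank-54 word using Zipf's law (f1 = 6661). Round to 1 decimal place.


Zipf's law: f(r) = f(1) / r
f(1) = 6661
f(54) = 6661 / 54
= 123.4 occurrences


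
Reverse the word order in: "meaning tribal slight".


Original: "meaning tribal slight"
Words (1..n): meaning | tribal | slight
Reversed (n..1): slight | tribal | meaning
Result = "slight tribal meaning"


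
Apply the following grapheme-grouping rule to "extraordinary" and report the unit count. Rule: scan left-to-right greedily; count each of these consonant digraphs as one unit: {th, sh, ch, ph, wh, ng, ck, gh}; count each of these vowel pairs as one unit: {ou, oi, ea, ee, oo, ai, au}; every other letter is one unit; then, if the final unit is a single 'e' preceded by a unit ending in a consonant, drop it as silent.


Word: "extraordinary" (13 letters)
Left-to-right scan:
  1. 'e' (letter)
  2. 'x' (letter)
  3. 't' (letter)
  4. 'r' (letter)
  5. 'a' (letter)
  6. 'o' (letter)
  7. 'r' (letter)
  8. 'd' (letter)
  9. 'i' (letter)
  10. 'n' (letter)
  11. 'a' (letter)
  12. 'r' (letter)
  13. 'y' (letter)
Units from scan: 13
Sound units = 13 units


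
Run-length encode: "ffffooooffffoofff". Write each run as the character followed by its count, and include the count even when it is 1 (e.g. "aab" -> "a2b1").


String: "ffffooooffffoofff"
Scanning for consecutive runs:
  'f' x 4
  'o' x 4
  'f' x 4
  'o' x 2
  'f' x 3
RLE = "f4o4f4o2f3"


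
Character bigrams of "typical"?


Word: "typical" (length 7)
Number of bigrams = 7 - 2 + 1 = 6
  Position 0: "ty"
  Position 1: "yp"
  Position 2: "pi"
  Position 3: "ic"
  Position 4: "ca"
  Position 5: "al"
Bigrams = "ty", "yp", "pi", "ic", "ca", "al"


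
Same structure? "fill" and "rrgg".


Pattern of "fill": [0, 1, 2, 2]
Pattern of "rrgg": [0, 0, 1, 1]
Patterns do not match
Same pattern = No


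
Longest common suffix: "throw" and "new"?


Word 1: "throw"
Word 2: "new"
Comparing from end:
  Pos -1: 'w' == 'w'
  Pos -2: 'o' != 'e' (stop)
LCS = "w" (length 1)


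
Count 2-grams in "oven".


Word: "oven" (length 4)
Number of 2-grams = length - 2 + 1 = 4 - 2 + 1
= 3


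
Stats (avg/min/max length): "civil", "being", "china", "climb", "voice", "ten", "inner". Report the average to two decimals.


Lengths: "civil"=5, "being"=5, "china"=5, "climb"=5, "voice"=5, "ten"=3, "inner"=5
Sum = 33, Count = 7
Average = 33/7 = 4.71
= avg=4.71, min=3, max=5


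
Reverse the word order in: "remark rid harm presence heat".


Original: "remark rid harm presence heat"
Words (1..n): remark | rid | harm | presence | heat
Reversed (n..1): heat | presence | harm | rid | remark
Result = "heat presence harm rid remark"


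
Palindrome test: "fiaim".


Word: "fiaim"
Reversed: "miaif"
Forward == Backward? fiaim != miaif
Palindrome = No


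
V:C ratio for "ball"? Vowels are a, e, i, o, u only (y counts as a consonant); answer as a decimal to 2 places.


Word: "ball"
Vowels (a,e,i,o,u): 1
Consonants: 3
Ratio = 1/3
= 0.33


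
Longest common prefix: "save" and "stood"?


Word 1: "save"
Word 2: "stood"
Comparing from start:
  Pos 0: 's' == 's'
  Pos 1: 'a' != 't' (stop)
LCP = "s" (length 1)


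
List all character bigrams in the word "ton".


Word: "ton" (length 3)
Number of bigrams = 3 - 2 + 1 = 2
  Position 0: "to"
  Position 1: "on"
Bigrams = "to", "on"


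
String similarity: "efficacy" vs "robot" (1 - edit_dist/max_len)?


Word 1: "efficacy" (length 8)
Word 2: "robot" (length 5)
One optimal edit sequence:
  1. delete 'e'  (+1)
  2. delete 'f'  (+1)
  3. delete 'f'  (+1)
  4. substitute 'i' -> 'r'  (+1)
  5. substitute 'c' -> 'o'  (+1)
  6. substitute 'a' -> 'b'  (+1)
  7. substitute 'c' -> 'o'  (+1)
  8. substitute 'y' -> 't'  (+1)
Edit distance = 8
Max length = max(8, 5) = 8
Similarity = 1 - 8/8
= 0.0000


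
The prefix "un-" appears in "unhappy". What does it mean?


Prefix: un-
Example: unhappy = un- + happy
Meaning = not / reverse


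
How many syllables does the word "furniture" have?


Word: "furniture"
Syllable breakdown: fur · ni · ture
Counting: 3 parts
= 3 syllables


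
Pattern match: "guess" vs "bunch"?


Pattern of "guess": [0, 1, 2, 3, 3]
Pattern of "bunch": [0, 1, 2, 3, 4]
Patterns do not match
Same pattern = No


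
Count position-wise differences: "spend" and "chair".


Comparing character by character (same length = 5):
  Pos 0: 's' vs 'c' !=
  Pos 1: 'p' vs 'h' !=
  Pos 2: 'e' vs 'a' !=
  Pos 3: 'n' vs 'i' !=
  Pos 4: 'd' vs 'r' !=
Hamming distance = 5


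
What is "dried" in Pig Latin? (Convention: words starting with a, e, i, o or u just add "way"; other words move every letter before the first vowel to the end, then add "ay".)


Word: "dried"
Starts with consonant(s) → move to end, add 'ay'
Consonant cluster: "dr"
Pig Latin = "ieddray"


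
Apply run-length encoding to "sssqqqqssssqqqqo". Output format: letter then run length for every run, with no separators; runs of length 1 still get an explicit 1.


String: "sssqqqqssssqqqqo"
Scanning for consecutive runs:
  's' x 3
  'q' x 4
  's' x 4
  'q' x 4
  'o' x 1
RLE = "s3q4s4q4o1"


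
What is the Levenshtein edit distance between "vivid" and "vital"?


Word 1: "vivid" (length 5)
Word 2: "vital" (length 5)
One optimal edit sequence (insert/delete/substitute each cost 1):
  1. keep 'v'
  2. keep 'i'
  3. substitute 'v' -> 't'  (+1)
  4. substitute 'i' -> 'a'  (+1)
  5. substitute 'd' -> 'l'  (+1)
Total edit operations: 3
Edit distance = 3


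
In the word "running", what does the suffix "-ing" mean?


Suffix: -ing
Example: running = run + -ing, with a spelling change
Meaning = present participle


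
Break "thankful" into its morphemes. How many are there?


Word: "thankful"
Morphemes: thank / -ful
Each morpheme carries meaning
= 2 morphemes


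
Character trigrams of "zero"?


Word: "zero" (length 4)
Number of trigrams = 4 - 3 + 1 = 2
  Position 0: "zer"
  Position 1: "ero"
Trigrams = "zer", "ero"


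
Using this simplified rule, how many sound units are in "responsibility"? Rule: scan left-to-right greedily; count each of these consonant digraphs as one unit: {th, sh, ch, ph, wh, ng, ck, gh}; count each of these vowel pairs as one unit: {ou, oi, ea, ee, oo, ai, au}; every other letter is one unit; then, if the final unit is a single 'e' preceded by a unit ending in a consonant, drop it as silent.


Word: "responsibility" (14 letters)
Left-to-right scan:
  [1] 'r' (letter)
  [2] 'e' (letter)
  [3] 's' (letter)
  [4] 'p' (letter)
  [5] 'o' (letter)
  [6] 'n' (letter)
  [7] 's' (letter)
  [8] 'i' (letter)
  [9] 'b' (letter)
  [10] 'i' (letter)
  [11] 'l' (letter)
  [12] 'i' (letter)
  [13] 't' (letter)
  [14] 'y' (letter)
Units from scan: 14
Sound units = 14 units


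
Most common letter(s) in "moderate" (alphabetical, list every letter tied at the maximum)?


Word: "moderate"
Letter counts:
  'a': 1
  'd': 1
  'e': 2
  'm': 1
  'o': 1
  'r': 1
  't': 1
Maximum count = 2
Most frequent = 'e' (2 times each)


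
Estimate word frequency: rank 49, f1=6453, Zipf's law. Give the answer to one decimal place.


Zipf's law: f(r) = f(1) / r
f(1) = 6453
f(49) = 6453 / 49
= 131.7 occurrences


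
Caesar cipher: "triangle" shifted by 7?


Word: "triangle"
Shift: 7
Each letter → (letter + shift) mod 26:
  't' (19) + 7 = 0 → 'a'
  'r' (17) + 7 = 24 → 'y'
  'i' (8) + 7 = 15 → 'p'
  'a' (0) + 7 = 7 → 'h'
  'n' (13) + 7 = 20 → 'u'
  'g' (6) + 7 = 13 → 'n'
  'l' (11) + 7 = 18 → 's'
  'e' (4) + 7 = 11 → 'l'
Result = "ayphunsl"


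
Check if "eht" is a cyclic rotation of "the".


Word: "the", Candidate: "eht"
Method: check if candidate is substring of word+word
"thethe" contains "eht"? No
Is rotation = No


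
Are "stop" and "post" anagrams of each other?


Word 1: "stop" → sorted: opst
Word 2: "post" → sorted: opst
Same letters? opst == opst
Anagram = Yes


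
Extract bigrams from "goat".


Word: "goat" (length 4)
Number of bigrams = 4 - 2 + 1 = 3
  Position 0: "go"
  Position 1: "oa"
  Position 2: "at"
Bigrams = "go", "oa", "at"


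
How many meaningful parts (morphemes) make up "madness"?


Word: "madness"
Morphemes: mad + -ness
Each morpheme carries meaning
= 2 morphemes


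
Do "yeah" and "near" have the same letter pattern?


Pattern of "yeah": [0, 1, 2, 3]
Pattern of "near": [0, 1, 2, 3]
Patterns match
Same pattern = Yes


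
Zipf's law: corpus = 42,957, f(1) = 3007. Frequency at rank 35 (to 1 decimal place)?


Zipf's law: f(r) = f(1) / r
f(1) = 3007
f(35) = 3007 / 35
= 85.9 occurrences


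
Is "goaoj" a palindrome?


Word: "goaoj"
Reversed: "joaog"
Forward == Backward? goaoj != joaog
Palindrome = No


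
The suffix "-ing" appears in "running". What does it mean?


Suffix: -ing
As in: running -> run + -ing, with a spelling change
Meaning = present participle


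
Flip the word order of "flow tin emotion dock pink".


Original: "flow tin emotion dock pink"
Words (1..n): flow | tin | emotion | dock | pink
Reversed (n..1): pink | dock | emotion | tin | flow
Result = "pink dock emotion tin flow"


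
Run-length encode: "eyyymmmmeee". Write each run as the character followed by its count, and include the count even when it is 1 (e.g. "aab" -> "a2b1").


String: "eyyymmmmeee"
Scanning for consecutive runs:
  'e' x 1
  'y' x 3
  'm' x 4
  'e' x 3
RLE = "e1y3m4e3"


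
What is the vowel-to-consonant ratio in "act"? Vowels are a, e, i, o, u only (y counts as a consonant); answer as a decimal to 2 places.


Word: "act"
Vowels (a,e,i,o,u): 1
Consonants: 2
Ratio = 1/2
= 0.50


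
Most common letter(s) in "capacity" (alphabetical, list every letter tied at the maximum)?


Word: "capacity"
Letter counts:
  'a': 2
  'c': 2
  'i': 1
  'p': 1
  't': 1
  'y': 1
Maximum count = 2
Most frequent = 'a', 'c' (2 times each)


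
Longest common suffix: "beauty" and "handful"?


Word 1: "beauty"
Word 2: "handful"
Comparing from end:
  Pos -1: 'y' != 'l' (stop)
LCS = "" (length 0)


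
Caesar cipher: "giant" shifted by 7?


Word: "giant"
Shift: 7
Each letter → (letter + shift) mod 26:
  'g' (6) + 7 = 13 → 'n'
  'i' (8) + 7 = 15 → 'p'
  'a' (0) + 7 = 7 → 'h'
  'n' (13) + 7 = 20 → 'u'
  't' (19) + 7 = 0 → 'a'
Result = "nphua"


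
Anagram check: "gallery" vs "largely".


Word 1: "gallery" → sorted: aegllry
Word 2: "largely" → sorted: aegllry
Same letters? aegllry == aegllry
Anagram = Yes


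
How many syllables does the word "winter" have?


Word: "winter"
Syllable breakdown: win · ter
Counting: 2 parts
= 2 syllables


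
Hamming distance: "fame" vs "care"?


Comparing character by character (same length = 4):
  Pos 0: 'f' vs 'c' !=
  Pos 1: 'a' vs 'a' =
  Pos 2: 'm' vs 'r' !=
  Pos 3: 'e' vs 'e' =
Hamming distance = 2


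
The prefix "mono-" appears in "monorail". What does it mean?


Prefix: mono-
Example: monorail = mono- + rail
Meaning = one


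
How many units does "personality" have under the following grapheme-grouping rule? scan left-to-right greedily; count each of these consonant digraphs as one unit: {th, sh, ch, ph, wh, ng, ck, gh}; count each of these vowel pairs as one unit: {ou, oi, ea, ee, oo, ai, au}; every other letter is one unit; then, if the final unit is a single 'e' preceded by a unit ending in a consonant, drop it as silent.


Word: "personality" (11 letters)
Left-to-right scan:
  1. 'p' (letter)
  2. 'e' (letter)
  3. 'r' (letter)
  4. 's' (letter)
  5. 'o' (letter)
  6. 'n' (letter)
  7. 'a' (letter)
  8. 'l' (letter)
  9. 'i' (letter)
  10. 't' (letter)
  11. 'y' (letter)
Units from scan: 11
Sound units = 11 units


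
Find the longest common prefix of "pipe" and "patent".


Word 1: "pipe"
Word 2: "patent"
Comparing from start:
  Pos 0: 'p' == 'p'
  Pos 1: 'i' != 'a' (stop)
LCP = "p" (length 1)


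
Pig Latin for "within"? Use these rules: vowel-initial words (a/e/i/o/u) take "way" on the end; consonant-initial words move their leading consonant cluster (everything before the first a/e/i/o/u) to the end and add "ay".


Word: "within"
Starts with consonant(s) → move to end, add 'ay'
Consonant cluster: "w"
Pig Latin = "ithinway"


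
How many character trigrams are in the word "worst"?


Word: "worst" (length 5)
Number of 3-grams = length - 3 + 1 = 5 - 3 + 1
= 3


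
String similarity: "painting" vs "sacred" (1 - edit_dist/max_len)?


Word 1: "painting" (length 8)
Word 2: "sacred" (length 6)
One optimal edit sequence:
  1. substitute 'p' -> 's'  (+1)
  2. keep 'a'
  3. delete 'i'  (+1)
  4. delete 'n'  (+1)
  5. substitute 't' -> 'c'  (+1)
  6. substitute 'i' -> 'r'  (+1)
  7. substitute 'n' -> 'e'  (+1)
  8. substitute 'g' -> 'd'  (+1)
Edit distance = 7
Max length = max(8, 6) = 8
Similarity = 1 - 7/8
= 0.1250


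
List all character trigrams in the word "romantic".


Word: "romantic" (length 8)
Number of trigrams = 8 - 3 + 1 = 6
  Position 0: "rom"
  Position 1: "oma"
  Position 2: "man"
  Position 3: "ant"
  Position 4: "nti"
  Position 5: "tic"
Trigrams = "rom", "oma", "man", "ant", "nti", "tic"


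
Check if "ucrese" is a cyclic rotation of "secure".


Word: "secure", Candidate: "ucrese"
Method: check if candidate is substring of word+word
"securesecure" contains "ucrese"? No
Is rotation = No


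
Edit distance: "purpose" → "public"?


Word 1: "purpose" (length 7)
Word 2: "public" (length 6)
One optimal edit sequence (insert/delete/substitute each cost 1):
  1. keep 'p'
  2. keep 'u'
  3. delete 'r'  (+1)
  4. substitute 'p' -> 'b'  (+1)
  5. substitute 'o' -> 'l'  (+1)
  6. substitute 's' -> 'i'  (+1)
  7. substitute 'e' -> 'c'  (+1)
Total edit operations: 5
Edit distance = 5


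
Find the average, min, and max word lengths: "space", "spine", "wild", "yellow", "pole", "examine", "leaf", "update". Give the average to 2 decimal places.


Lengths: "space"=5, "spine"=5, "wild"=4, "yellow"=6, "pole"=4, "examine"=7, "leaf"=4, "update"=6
Sum = 41, Count = 8
Average = 41/8 = 5.13
= avg=5.13, min=4, max=7


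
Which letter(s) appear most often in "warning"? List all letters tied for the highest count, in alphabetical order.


Word: "warning"
Letter counts:
  'a': 1
  'g': 1
  'i': 1
  'n': 2
  'r': 1
  'w': 1
Maximum count = 2
Most frequent = 'n' (2 times each)


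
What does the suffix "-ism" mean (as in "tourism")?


Suffix: -ism
As in: tourism -> tour + -ism
Meaning = belief / practice


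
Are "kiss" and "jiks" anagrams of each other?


Word 1: "kiss" → sorted: ikss
Word 2: "jiks" → sorted: ijks
Same letters? ikss != ijks
Anagram = No


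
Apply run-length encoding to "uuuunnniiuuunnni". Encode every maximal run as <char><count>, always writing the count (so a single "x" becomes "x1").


String: "uuuunnniiuuunnni"
Scanning for consecutive runs:
  'u' x 4
  'n' x 3
  'i' x 2
  'u' x 3
  'n' x 3
  'i' x 1
RLE = "u4n3i2u3n3i1"


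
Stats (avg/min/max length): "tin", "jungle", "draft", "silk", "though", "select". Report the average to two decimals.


Lengths: "tin"=3, "jungle"=6, "draft"=5, "silk"=4, "though"=6, "select"=6
Sum = 30, Count = 6
Average = 30/6 = 5.00
= avg=5.00, min=3, max=6


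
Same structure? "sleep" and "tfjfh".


Pattern of "sleep": [0, 1, 2, 2, 3]
Pattern of "tfjfh": [0, 1, 2, 1, 3]
Patterns do not match
Same pattern = No


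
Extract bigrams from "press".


Word: "press" (length 5)
Number of bigrams = 5 - 2 + 1 = 4
  Position 0: "pr"
  Position 1: "re"
  Position 2: "es"
  Position 3: "ss"
Bigrams = "pr", "re", "es", "ss"


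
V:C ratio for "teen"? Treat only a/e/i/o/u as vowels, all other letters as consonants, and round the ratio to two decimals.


Word: "teen"
Vowels (a,e,i,o,u): 2
Consonants: 2
Ratio = 2/2
= 1.00


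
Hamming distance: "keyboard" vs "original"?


Comparing character by character (same length = 8):
  Pos 0: 'k' vs 'o' !=
  Pos 1: 'e' vs 'r' !=
  Pos 2: 'y' vs 'i' !=
  Pos 3: 'b' vs 'g' !=
  Pos 4: 'o' vs 'i' !=
  Pos 5: 'a' vs 'n' !=
  Pos 6: 'r' vs 'a' !=
  Pos 7: 'd' vs 'l' !=
Hamming distance = 8


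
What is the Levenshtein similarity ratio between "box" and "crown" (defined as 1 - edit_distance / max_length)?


Word 1: "box" (length 3)
Word 2: "crown" (length 5)
One optimal edit sequence:
  1. insert 'c'  (+1)
  2. substitute 'b' -> 'r'  (+1)
  3. keep 'o'
  4. insert 'w'  (+1)
  5. substitute 'x' -> 'n'  (+1)
Edit distance = 4
Max length = max(3, 5) = 5
Similarity = 1 - 4/5
= 0.2000


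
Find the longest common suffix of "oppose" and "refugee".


Word 1: "oppose"
Word 2: "refugee"
Comparing from end:
  Pos -1: 'e' == 'e'
  Pos -2: 's' != 'e' (stop)
LCS = "e" (length 1)


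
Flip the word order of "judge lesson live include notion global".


Original: "judge lesson live include notion global"
Words (1..n): judge | lesson | live | include | notion | global
Reversed (n..1): global | notion | include | live | lesson | judge
Result = "global notion include live lesson judge"


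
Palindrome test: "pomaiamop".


Word: "pomaiamop"
Reversed: "pomaiamop"
Forward == Backward? pomaiamop == pomaiamop
Palindrome = Yes


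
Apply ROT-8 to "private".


Word: "private"
Shift: 8
Each letter → (letter + shift) mod 26:
  'p' (15) + 8 = 23 → 'x'
  'r' (17) + 8 = 25 → 'z'
  'i' (8) + 8 = 16 → 'q'
  'v' (21) + 8 = 3 → 'd'
  'a' (0) + 8 = 8 → 'i'
  't' (19) + 8 = 1 → 'b'
  'e' (4) + 8 = 12 → 'm'
Result = "xzqdibm"


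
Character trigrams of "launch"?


Word: "launch" (length 6)
Number of trigrams = 6 - 3 + 1 = 4
  Position 0: "lau"
  Position 1: "aun"
  Position 2: "unc"
  Position 3: "nch"
Trigrams = "lau", "aun", "unc", "nch"


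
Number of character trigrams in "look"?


Word: "look" (length 4)
Number of 3-grams = length - 3 + 1 = 4 - 3 + 1
= 2


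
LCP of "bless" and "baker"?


Word 1: "bless"
Word 2: "baker"
Comparing from start:
  Pos 0: 'b' == 'b'
  Pos 1: 'l' != 'a' (stop)
LCP = "b" (length 1)


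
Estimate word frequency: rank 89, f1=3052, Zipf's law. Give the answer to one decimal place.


Zipf's law: f(r) = f(1) / r
f(1) = 3052
f(89) = 3052 / 89
= 34.3 occurrences


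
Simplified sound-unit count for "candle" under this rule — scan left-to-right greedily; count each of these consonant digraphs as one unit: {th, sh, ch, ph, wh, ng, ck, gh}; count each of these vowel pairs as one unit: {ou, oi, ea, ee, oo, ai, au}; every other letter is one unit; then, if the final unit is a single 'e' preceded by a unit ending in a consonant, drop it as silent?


Word: "candle" (6 letters)
Left-to-right scan:
  1. 'c' (letter)
  2. 'a' (letter)
  3. 'n' (letter)
  4. 'd' (letter)
  5. 'l' (letter)
  6. 'e' (letter)
Units from scan: 6
Final unit is 'e' after a consonant -> drop as silent (-1)
Sound units = 5 units


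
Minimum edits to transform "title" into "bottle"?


Word 1: "title" (length 5)
Word 2: "bottle" (length 6)
One optimal edit sequence (insert/delete/substitute each cost 1):
  1. insert 'b'  (+1)
  2. substitute 't' -> 'o'  (+1)
  3. substitute 'i' -> 't'  (+1)
  4. keep 't'
  5. keep 'l'
  6. keep 'e'
Total edit operations: 3
Edit distance = 3


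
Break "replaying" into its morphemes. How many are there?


Word: "replaying"
Morphemes: re- + play + -ing
Each morpheme carries meaning
= 3 morphemes


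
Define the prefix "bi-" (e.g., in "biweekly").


Prefix: bi-
As in: biweekly -> bi- + weekly
Meaning = two


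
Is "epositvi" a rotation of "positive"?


Word: "positive", Candidate: "epositvi"
Method: check if candidate is substring of word+word
"positivepositive" contains "epositvi"? No
Is rotation = No


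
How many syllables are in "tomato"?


Word: "tomato"
Syllable breakdown: to-ma-to
Counting: 3 parts
= 3 syllables


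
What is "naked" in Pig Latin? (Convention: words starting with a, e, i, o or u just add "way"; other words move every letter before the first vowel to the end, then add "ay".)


Word: "naked"
Starts with consonant(s) → move to end, add 'ay'
Consonant cluster: "n"
Pig Latin = "akednay"


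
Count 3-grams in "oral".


Word: "oral" (length 4)
Number of 3-grams = length - 3 + 1 = 4 - 3 + 1
= 2


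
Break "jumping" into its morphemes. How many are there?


Word: "jumping"
Morphemes: jump + -ing
Each morpheme carries meaning
= 2 morphemes


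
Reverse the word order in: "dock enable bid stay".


Original: "dock enable bid stay"
Words (1..n): dock | enable | bid | stay
Reversed (n..1): stay | bid | enable | dock
Result = "stay bid enable dock"


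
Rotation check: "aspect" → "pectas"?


Word: "aspect", Candidate: "pectas"
Method: check if candidate is substring of word+word
"aspectaspect" contains "pectas"? Yes
Is rotation = Yes


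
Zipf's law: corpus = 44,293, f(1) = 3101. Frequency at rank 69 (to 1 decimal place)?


Zipf's law: f(r) = f(1) / r
f(1) = 3101
f(69) = 3101 / 69
= 44.9 occurrences


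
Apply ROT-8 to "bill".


Word: "bill"
Shift: 8
Each letter → (letter + shift) mod 26:
  'b' (1) + 8 = 9 → 'j'
  'i' (8) + 8 = 16 → 'q'
  'l' (11) + 8 = 19 → 't'
  'l' (11) + 8 = 19 → 't'
Result = "jqtt"


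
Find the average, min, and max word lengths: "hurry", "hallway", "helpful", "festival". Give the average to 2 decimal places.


Lengths: "hurry"=5, "hallway"=7, "helpful"=7, "festival"=8
Sum = 27, Count = 4
Average = 27/4 = 6.75
= avg=6.75, min=5, max=8


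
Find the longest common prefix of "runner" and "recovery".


Word 1: "runner"
Word 2: "recovery"
Comparing from start:
  Pos 0: 'r' == 'r'
  Pos 1: 'u' != 'e' (stop)
LCP = "r" (length 1)


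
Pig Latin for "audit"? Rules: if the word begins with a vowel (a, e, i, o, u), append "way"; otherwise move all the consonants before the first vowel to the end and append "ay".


Word: "audit"
Starts with vowel → add 'way'
Pig Latin = "auditway"


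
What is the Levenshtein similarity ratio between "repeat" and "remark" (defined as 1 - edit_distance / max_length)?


Word 1: "repeat" (length 6)
Word 2: "remark" (length 6)
One optimal edit sequence:
  1. keep 'r'
  2. keep 'e'
  3. substitute 'p' -> 'm'  (+1)
  4. substitute 'e' -> 'a'  (+1)
  5. substitute 'a' -> 'r'  (+1)
  6. substitute 't' -> 'k'  (+1)
Edit distance = 4
Max length = max(6, 6) = 6
Similarity = 1 - 4/6
= 0.3333


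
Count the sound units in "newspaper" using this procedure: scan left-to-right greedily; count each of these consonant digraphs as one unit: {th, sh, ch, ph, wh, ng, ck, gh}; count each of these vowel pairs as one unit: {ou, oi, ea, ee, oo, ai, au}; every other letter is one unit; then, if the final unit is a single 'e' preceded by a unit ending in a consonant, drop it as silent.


Word: "newspaper" (9 letters)
Left-to-right scan:
  1. 'n' (letter)
  2. 'e' (letter)
  3. 'w' (letter)
  4. 's' (letter)
  5. 'p' (letter)
  6. 'a' (letter)
  7. 'p' (letter)
  8. 'e' (letter)
  9. 'r' (letter)
Units from scan: 9
Sound units = 9 units


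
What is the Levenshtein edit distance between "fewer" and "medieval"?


Word 1: "fewer" (length 5)
Word 2: "medieval" (length 8)
One optimal edit sequence (insert/delete/substitute each cost 1):
  1. substitute 'f' -> 'm'  (+1)
  2. keep 'e'
  3. insert 'd'  (+1)
  4. substitute 'w' -> 'i'  (+1)
  5. keep 'e'
  6. insert 'v'  (+1)
  7. insert 'a'  (+1)
  8. substitute 'r' -> 'l'  (+1)
Total edit operations: 6
Edit distance = 6


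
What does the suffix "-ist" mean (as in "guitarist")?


Suffix: -ist
As in: guitarist -> guitar + -ist
Meaning = one who practices


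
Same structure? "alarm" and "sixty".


Pattern of "alarm": [0, 1, 0, 2, 3]
Pattern of "sixty": [0, 1, 2, 3, 4]
Patterns do not match
Same pattern = No


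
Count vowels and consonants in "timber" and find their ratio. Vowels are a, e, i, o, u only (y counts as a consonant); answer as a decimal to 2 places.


Word: "timber"
Vowels (a,e,i,o,u): 2
Consonants: 4
Ratio = 2/4
= 0.50


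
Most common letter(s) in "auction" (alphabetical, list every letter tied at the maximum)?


Word: "auction"
Letter counts:
  'a': 1
  'c': 1
  'i': 1
  'n': 1
  'o': 1
  't': 1
  'u': 1
Maximum count = 1
Most frequent = 'a', 'c', 'i', 'n', 'o', 't', 'u' (1 time each)


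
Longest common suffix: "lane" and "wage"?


Word 1: "lane"
Word 2: "wage"
Comparing from end:
  Pos -1: 'e' == 'e'
  Pos -2: 'n' != 'g' (stop)
LCS = "e" (length 1)


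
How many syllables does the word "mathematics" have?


Word: "mathematics"
Syllable breakdown: math / e / mat / ics
Counting: 4 parts
= 4 syllables


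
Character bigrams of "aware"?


Word: "aware" (length 5)
Number of bigrams = 5 - 2 + 1 = 4
  Position 0: "aw"
  Position 1: "wa"
  Position 2: "ar"
  Position 3: "re"
Bigrams = "aw", "wa", "ar", "re"


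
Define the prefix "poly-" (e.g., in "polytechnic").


Prefix: poly-
Example: polytechnic (poly- + technic)
Meaning = many


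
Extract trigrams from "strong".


Word: "strong" (length 6)
Number of trigrams = 6 - 3 + 1 = 4
  Position 0: "str"
  Position 1: "tro"
  Position 2: "ron"
  Position 3: "ong"
Trigrams = "str", "tro", "ron", "ong"


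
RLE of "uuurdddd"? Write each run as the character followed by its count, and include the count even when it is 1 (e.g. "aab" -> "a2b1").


String: "uuurdddd"
Scanning for consecutive runs:
  'u' x 3
  'r' x 1
  'd' x 4
RLE = "u3r1d4"


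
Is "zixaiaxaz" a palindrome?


Word: "zixaiaxaz"
Reversed: "zaxaiaxiz"
Forward == Backward? zixaiaxaz != zaxaiaxiz
Palindrome = No


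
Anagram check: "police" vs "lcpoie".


Word 1: "police" → sorted: ceilop
Word 2: "lcpoie" → sorted: ceilop
Same letters? ceilop == ceilop
Anagram = Yes


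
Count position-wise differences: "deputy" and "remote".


Comparing character by character (same length = 6):
  Pos 0: 'd' vs 'r' !=
  Pos 1: 'e' vs 'e' =
  Pos 2: 'p' vs 'm' !=
  Pos 3: 'u' vs 'o' !=
  Pos 4: 't' vs 't' =
  Pos 5: 'y' vs 'e' !=
Hamming distance = 4


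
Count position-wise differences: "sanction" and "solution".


Comparing character by character (same length = 8):
  Pos 0: 's' vs 's' =
  Pos 1: 'a' vs 'o' !=
  Pos 2: 'n' vs 'l' !=
  Pos 3: 'c' vs 'u' !=
  Pos 4: 't' vs 't' =
  Pos 5: 'i' vs 'i' =
  Pos 6: 'o' vs 'o' =
  Pos 7: 'n' vs 'n' =
Hamming distance = 3


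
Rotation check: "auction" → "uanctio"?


Word: "auction", Candidate: "uanctio"
Method: check if candidate is substring of word+word
"auctionauction" contains "uanctio"? No
Is rotation = No


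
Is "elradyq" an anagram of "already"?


Word 1: "already" → sorted: aadelry
Word 2: "elradyq" → sorted: adelqry
Same letters? aadelry != adelqry
Anagram = No


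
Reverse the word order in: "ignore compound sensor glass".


Original: "ignore compound sensor glass"
Words (1..n): ignore | compound | sensor | glass
Reversed (n..1): glass | sensor | compound | ignore
Result = "glass sensor compound ignore"


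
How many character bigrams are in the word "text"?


Word: "text" (length 4)
Number of 2-grams = length - 2 + 1 = 4 - 2 + 1
= 3


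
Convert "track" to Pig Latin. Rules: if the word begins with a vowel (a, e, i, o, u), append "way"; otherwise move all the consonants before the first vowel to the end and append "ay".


Word: "track"
Starts with consonant(s) → move to end, add 'ay'
Consonant cluster: "tr"
Pig Latin = "acktray"


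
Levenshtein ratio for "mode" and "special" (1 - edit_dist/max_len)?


Word 1: "mode" (length 4)
Word 2: "special" (length 7)
One optimal edit sequence:
  1. insert 's'  (+1)
  2. insert 'p'  (+1)
  3. insert 'e'  (+1)
  4. substitute 'm' -> 'c'  (+1)
  5. substitute 'o' -> 'i'  (+1)
  6. substitute 'd' -> 'a'  (+1)
  7. substitute 'e' -> 'l'  (+1)
Edit distance = 7
Max length = max(4, 7) = 7
Similarity = 1 - 7/7
= 0.0000


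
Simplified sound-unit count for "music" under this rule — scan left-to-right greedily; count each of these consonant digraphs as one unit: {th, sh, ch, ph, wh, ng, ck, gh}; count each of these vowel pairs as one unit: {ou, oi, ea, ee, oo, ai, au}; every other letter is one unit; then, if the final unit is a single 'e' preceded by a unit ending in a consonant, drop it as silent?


Word: "music" (5 letters)
Left-to-right scan:
  (1) 'm' (letter)
  (2) 'u' (letter)
  (3) 's' (letter)
  (4) 'i' (letter)
  (5) 'c' (letter)
Units from scan: 5
Sound units = 5 units


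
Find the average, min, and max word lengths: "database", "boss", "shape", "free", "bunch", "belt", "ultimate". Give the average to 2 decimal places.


Lengths: "database"=8, "boss"=4, "shape"=5, "free"=4, "bunch"=5, "belt"=4, "ultimate"=8
Sum = 38, Count = 7
Average = 38/7 = 5.43
= avg=5.43, min=4, max=8


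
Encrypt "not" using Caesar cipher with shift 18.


Word: "not"
Shift: 18
Each letter → (letter + shift) mod 26:
  'n' (13) + 18 = 5 → 'f'
  'o' (14) + 18 = 6 → 'g'
  't' (19) + 18 = 11 → 'l'
Result = "fgl"


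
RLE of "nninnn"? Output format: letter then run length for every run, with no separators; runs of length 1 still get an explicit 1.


String: "nninnn"
Scanning for consecutive runs:
  'n' x 2
  'i' x 1
  'n' x 3
RLE = "n2i1n3"


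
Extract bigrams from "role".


Word: "role" (length 4)
Number of bigrams = 4 - 2 + 1 = 3
  Position 0: "ro"
  Position 1: "ol"
  Position 2: "le"
Bigrams = "ro", "ol", "le"


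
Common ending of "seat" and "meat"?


Word 1: "seat"
Word 2: "meat"
Comparing from end:
  Pos -1: 't' == 't'
  Pos -2: 'a' == 'a'
  Pos -3: 'e' == 'e'
  Pos -4: 's' != 'm' (stop)
LCS = "eat" (length 3)


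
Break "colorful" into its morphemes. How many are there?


Word: "colorful"
Morphemes: color / -ful
Each morpheme carries meaning
= 2 morphemes


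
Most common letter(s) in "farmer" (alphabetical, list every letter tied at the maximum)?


Word: "farmer"
Letter counts:
  'a': 1
  'e': 1
  'f': 1
  'm': 1
  'r': 2
Maximum count = 2
Most frequent = 'r' (2 times each)


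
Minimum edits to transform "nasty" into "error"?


Word 1: "nasty" (length 5)
Word 2: "error" (length 5)
One optimal edit sequence (insert/delete/substitute each cost 1):
  1. substitute 'n' -> 'e'  (+1)
  2. substitute 'a' -> 'r'  (+1)
  3. substitute 's' -> 'r'  (+1)
  4. substitute 't' -> 'o'  (+1)
  5. substitute 'y' -> 'r'  (+1)
Total edit operations: 5
Edit distance = 5


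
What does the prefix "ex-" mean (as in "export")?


Prefix: ex-
Example: export = ex- + port
Meaning = out / former


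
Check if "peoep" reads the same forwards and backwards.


Word: "peoep"
Reversed: "peoep"
Forward == Backward? peoep == peoep
Palindrome = Yes


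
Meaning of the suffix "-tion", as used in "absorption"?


Suffix: -tion
Example: absorption (absorb + -tion, with a spelling change)
Meaning = act or process


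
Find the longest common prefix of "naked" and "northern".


Word 1: "naked"
Word 2: "northern"
Comparing from start:
  Pos 0: 'n' == 'n'
  Pos 1: 'a' != 'o' (stop)
LCP = "n" (length 1)


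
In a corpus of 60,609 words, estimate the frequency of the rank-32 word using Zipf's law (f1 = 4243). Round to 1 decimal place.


Zipf's law: f(r) = f(1) / r
f(1) = 4243
f(32) = 4243 / 32
= 132.6 occurrences


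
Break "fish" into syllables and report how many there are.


Word: "fish"
Syllable breakdown: fish
Counting: 1 part
= 1 syllable


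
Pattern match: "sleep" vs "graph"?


Pattern of "sleep": [0, 1, 2, 2, 3]
Pattern of "graph": [0, 1, 2, 3, 4]
Patterns do not match
Same pattern = No


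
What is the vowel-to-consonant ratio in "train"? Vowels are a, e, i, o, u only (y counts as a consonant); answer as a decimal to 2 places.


Word: "train"
Vowels (a,e,i,o,u): 2
Consonants: 3
Ratio = 2/3
= 0.67


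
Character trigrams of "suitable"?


Word: "suitable" (length 8)
Number of trigrams = 8 - 3 + 1 = 6
  Position 0: "sui"
  Position 1: "uit"
  Position 2: "ita"
  Position 3: "tab"
  Position 4: "abl"
  Position 5: "ble"
Trigrams = "sui", "uit", "ita", "tab", "abl", "ble"


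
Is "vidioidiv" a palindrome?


Word: "vidioidiv"
Reversed: "vidioidiv"
Forward == Backward? vidioidiv == vidioidiv
Palindrome = Yes


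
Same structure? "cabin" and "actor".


Pattern of "cabin": [0, 1, 2, 3, 4]
Pattern of "actor": [0, 1, 2, 3, 4]
Patterns match
Same pattern = Yes


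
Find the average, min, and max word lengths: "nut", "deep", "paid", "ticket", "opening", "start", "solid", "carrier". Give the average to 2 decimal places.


Lengths: "nut"=3, "deep"=4, "paid"=4, "ticket"=6, "opening"=7, "start"=5, "solid"=5, "carrier"=7
Sum = 41, Count = 8
Average = 41/8 = 5.13
= avg=5.13, min=3, max=7


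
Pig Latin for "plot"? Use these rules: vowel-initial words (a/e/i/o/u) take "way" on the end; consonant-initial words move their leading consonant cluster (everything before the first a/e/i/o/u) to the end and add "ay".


Word: "plot"
Starts with consonant(s) → move to end, add 'ay'
Consonant cluster: "pl"
Pig Latin = "otplay"


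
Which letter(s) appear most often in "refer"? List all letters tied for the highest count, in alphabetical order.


Word: "refer"
Letter counts:
  'e': 2
  'f': 1
  'r': 2
Maximum count = 2
Most frequent = 'e', 'r' (2 times each)


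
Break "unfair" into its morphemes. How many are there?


Word: "unfair"
Morphemes: un- | fair
Each morpheme carries meaning
= 2 morphemes


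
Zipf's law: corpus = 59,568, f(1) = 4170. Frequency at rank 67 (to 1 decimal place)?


Zipf's law: f(r) = f(1) / r
f(1) = 4170
f(67) = 4170 / 67
= 62.2 occurrences


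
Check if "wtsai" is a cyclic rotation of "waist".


Word: "waist", Candidate: "wtsai"
Method: check if candidate is substring of word+word
"waistwaist" contains "wtsai"? No
Is rotation = No


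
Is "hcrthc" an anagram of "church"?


Word 1: "church" → sorted: cchhru
Word 2: "hcrthc" → sorted: cchhrt
Same letters? cchhru != cchhrt
Anagram = No


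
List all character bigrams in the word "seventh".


Word: "seventh" (length 7)
Number of bigrams = 7 - 2 + 1 = 6
  Position 0: "se"
  Position 1: "ev"
  Position 2: "ve"
  Position 3: "en"
  Position 4: "nt"
  Position 5: "th"
Bigrams = "se", "ev", "ve", "en", "nt", "th"


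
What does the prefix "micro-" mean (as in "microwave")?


Prefix: micro-
Example: microwave (micro- + wave)
Meaning = small


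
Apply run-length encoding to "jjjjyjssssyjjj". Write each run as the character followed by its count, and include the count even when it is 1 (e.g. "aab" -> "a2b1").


String: "jjjjyjssssyjjj"
Scanning for consecutive runs:
  'j' x 4
  'y' x 1
  'j' x 1
  's' x 4
  'y' x 1
  'j' x 3
RLE = "j4y1j1s4y1j3"


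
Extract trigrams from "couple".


Word: "couple" (length 6)
Number of trigrams = 6 - 3 + 1 = 4
  Position 0: "cou"
  Position 1: "oup"
  Position 2: "upl"
  Position 3: "ple"
Trigrams = "cou", "oup", "upl", "ple"


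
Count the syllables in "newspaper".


Word: "newspaper"
Syllable breakdown: news-pa-per
Counting: 3 parts
= 3 syllables


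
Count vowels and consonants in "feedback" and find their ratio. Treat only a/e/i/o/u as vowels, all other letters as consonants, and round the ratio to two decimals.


Word: "feedback"
Vowels (a,e,i,o,u): 3
Consonants: 5
Ratio = 3/5
= 0.60


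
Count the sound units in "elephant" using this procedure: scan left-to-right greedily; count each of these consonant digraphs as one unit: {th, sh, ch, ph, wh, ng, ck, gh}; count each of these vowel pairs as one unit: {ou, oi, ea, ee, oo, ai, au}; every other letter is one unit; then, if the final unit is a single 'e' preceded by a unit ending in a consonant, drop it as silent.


Word: "elephant" (8 letters)
Left-to-right scan:
  [1] 'e' (letter)
  [2] 'l' (letter)
  [3] 'e' (letter)
  [4] 'ph' (digraph)
  [5] 'a' (letter)
  [6] 'n' (letter)
  [7] 't' (letter)
Units from scan: 7
Sound units = 7 units
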